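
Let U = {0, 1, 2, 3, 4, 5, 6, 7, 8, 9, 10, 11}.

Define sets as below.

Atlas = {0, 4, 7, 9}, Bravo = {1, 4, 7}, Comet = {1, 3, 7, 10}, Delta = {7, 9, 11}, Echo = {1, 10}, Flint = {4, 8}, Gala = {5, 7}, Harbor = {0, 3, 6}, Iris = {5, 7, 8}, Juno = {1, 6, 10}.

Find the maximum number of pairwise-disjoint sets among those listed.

4

Delta, Echo, Flint, Harbor are pairwise disjoint (Delta={7,9,11}; Echo={1,10}; Flint={4,8}; Harbor={0,3,6}).
Every remaining set overlaps one of these, and no 5 of the listed sets are pairwise disjoint, so 4 is the maximum.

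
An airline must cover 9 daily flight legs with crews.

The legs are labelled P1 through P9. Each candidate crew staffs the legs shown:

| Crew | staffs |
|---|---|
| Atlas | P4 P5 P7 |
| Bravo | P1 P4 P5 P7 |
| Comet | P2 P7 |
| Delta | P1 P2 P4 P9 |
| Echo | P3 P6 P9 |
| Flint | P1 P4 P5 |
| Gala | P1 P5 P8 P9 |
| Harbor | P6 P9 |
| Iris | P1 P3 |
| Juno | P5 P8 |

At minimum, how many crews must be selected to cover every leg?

Take {Atlas, Comet, Echo, Gala}. Their union is {P1, P2, P3, P4, P5, P6, P7, P8, P9}, which is all 9 legs.
No 3 of the 10 crews cover everything (all 120 combinations miss at least one leg), so 4 is optimal.

4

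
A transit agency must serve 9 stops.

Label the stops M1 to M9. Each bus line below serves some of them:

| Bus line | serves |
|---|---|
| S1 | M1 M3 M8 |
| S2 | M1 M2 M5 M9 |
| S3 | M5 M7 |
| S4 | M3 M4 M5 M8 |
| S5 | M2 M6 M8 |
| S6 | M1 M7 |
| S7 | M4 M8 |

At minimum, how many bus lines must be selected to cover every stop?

4

S2 and S4 and S5 and S6 together: S2 ∪ S4 ∪ S5 ∪ S6 = {M1, M2, M3, M4, M5, M6, M7, M8, M9} — every stop is covered.
No 3 of the 7 bus lines cover everything (all 35 combinations miss at least one stop), so 4 is optimal.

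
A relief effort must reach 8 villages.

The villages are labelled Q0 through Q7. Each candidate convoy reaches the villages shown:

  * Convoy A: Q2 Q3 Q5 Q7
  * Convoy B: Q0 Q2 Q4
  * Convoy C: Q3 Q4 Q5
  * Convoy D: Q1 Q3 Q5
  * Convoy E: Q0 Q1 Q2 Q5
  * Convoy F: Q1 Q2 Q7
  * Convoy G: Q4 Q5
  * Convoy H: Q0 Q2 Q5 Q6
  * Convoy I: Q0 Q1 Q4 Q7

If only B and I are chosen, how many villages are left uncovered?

Union of B, I = {Q0, Q1, Q2, Q4, Q7}.
Not covered: Q3, Q5, Q6 — 3 villages.

3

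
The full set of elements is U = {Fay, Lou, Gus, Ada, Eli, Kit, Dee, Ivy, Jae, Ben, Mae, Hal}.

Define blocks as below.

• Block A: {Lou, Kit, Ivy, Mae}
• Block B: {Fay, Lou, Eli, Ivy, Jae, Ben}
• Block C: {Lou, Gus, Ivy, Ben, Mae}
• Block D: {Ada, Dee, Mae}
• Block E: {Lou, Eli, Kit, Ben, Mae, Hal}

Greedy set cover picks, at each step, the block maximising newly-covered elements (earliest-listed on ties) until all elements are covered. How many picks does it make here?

Greedy: pick B (covers 6 new) → pick D (covers 3 new) → pick E (covers 2 new) → pick C (covers 1 new). Total picks: 4.

4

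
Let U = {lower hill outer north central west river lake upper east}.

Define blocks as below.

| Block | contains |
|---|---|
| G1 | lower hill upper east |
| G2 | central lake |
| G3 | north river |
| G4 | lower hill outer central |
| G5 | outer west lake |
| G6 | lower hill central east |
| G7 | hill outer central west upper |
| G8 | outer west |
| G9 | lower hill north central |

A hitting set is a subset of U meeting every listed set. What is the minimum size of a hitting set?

H = {outer, north, lake, east} meets every block (each contains at least one member of H), and |H| = 4.
The blocks G1, G2, G3, G8 are pairwise disjoint, so any hitting set needs a separate point for each — at least 4. Hence 4 is optimal.

4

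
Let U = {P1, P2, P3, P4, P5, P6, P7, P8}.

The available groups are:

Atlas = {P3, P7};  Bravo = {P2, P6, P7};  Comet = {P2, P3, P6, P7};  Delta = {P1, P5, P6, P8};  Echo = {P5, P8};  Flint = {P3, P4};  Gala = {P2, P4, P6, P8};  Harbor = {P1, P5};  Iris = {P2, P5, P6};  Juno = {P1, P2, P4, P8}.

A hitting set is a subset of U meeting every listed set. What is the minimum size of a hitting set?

Take H = {P2, P3, P5}. Each listed group contains at least one of these, so H is a hitting set of size 3.
The groups Bravo, Echo, Flint are pairwise disjoint, so any hitting set needs a separate item for each — at least 3. Hence 3 is optimal.

3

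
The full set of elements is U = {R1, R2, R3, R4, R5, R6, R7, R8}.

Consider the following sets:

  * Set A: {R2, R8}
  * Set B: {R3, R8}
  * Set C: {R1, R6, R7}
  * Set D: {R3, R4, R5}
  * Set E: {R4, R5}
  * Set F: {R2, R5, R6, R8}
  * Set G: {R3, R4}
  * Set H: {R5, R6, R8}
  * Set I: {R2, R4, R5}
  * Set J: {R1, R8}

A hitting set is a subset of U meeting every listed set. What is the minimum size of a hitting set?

Take T = {R4, R7, R8}. Each listed set contains at least one of these, so T is a hitting set of size 3.
The sets B, C, I are pairwise disjoint, so any hitting set needs a separate element for each — at least 3. Hence 3 is optimal.

3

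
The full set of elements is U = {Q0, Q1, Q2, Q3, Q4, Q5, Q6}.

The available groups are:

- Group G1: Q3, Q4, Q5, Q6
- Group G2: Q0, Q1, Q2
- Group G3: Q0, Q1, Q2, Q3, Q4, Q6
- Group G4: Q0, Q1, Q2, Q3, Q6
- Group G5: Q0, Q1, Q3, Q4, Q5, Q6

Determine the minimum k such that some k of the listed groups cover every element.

2

Take {G2, G5}. Their union is {Q0, Q1, Q2, Q3, Q4, Q5, Q6}, which is all 7 elements.
No single group has all 7 elements (the largest, G3, has 6), so 2 is optimal.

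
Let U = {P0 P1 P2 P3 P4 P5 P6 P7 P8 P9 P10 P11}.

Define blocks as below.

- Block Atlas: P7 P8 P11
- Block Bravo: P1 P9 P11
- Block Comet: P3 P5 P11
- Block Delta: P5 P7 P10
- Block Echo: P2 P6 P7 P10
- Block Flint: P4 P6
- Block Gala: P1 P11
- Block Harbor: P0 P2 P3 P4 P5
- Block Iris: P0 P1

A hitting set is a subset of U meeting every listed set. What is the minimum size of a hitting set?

4

H = {P1, P5, P6, P7} meets every block (each contains at least one member of H), and |H| = 4.
No choice of 3 points meets every block, so 4 is the minimum.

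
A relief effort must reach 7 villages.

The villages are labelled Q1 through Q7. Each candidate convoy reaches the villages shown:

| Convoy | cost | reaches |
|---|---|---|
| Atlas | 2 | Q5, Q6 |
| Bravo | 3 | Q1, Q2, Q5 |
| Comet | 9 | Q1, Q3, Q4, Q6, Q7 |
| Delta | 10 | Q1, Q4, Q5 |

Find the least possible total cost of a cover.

Bravo, Comet together cover every village (Bravo ∪ Comet = {Q1, Q2, Q3, Q4, Q5, Q6, Q7}); total cost 3 + 9 = 12.
The greedy pick Atlas, Bravo, Comet costs 14; no covering selection beats 12.

12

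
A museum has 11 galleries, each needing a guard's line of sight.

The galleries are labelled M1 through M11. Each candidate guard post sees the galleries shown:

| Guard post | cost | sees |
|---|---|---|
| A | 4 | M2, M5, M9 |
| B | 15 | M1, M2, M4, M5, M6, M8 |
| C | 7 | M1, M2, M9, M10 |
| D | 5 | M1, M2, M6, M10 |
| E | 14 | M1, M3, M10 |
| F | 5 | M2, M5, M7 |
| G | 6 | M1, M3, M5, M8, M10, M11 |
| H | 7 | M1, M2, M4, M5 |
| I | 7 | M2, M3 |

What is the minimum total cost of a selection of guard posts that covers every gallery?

27

A, D, F, G, H together cover every gallery (A ∪ D ∪ F ∪ G ∪ H = {M1, M2, M3, M4, M5, M6, M7, M8, M9, M10, M11}); total cost 4 + 5 + 5 + 6 + 7 = 27.
No covering selection has total cost below 27.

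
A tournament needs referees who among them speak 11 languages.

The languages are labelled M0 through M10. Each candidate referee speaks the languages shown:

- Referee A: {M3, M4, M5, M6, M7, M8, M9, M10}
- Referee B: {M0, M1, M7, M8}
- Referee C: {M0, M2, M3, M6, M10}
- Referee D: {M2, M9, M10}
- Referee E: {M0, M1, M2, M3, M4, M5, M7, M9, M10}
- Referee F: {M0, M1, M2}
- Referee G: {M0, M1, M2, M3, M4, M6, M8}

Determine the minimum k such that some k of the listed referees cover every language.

2

A and F together: A ∪ F = {M0, M1, M2, M3, M4, M5, M6, M7, M8, M9, M10} — every language is covered.
No single referee has all 11 languages (the largest, E, has 9), so 2 is optimal.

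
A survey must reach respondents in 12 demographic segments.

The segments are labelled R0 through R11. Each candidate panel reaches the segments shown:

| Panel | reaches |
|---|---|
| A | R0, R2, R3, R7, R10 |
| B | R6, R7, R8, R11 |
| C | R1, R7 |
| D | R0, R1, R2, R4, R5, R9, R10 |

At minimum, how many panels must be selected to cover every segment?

A and B and D together: A ∪ B ∪ D = {R0, R1, R2, R3, R4, R5, R6, R7, R8, R9, R10, R11} — every segment is covered.
Only A contains R3, so A is forced; the remaining 7 segments need at least 2 more panels (each remaining panel adds at most 4) — so at least 3 panels are needed, and 3 is optimal.

3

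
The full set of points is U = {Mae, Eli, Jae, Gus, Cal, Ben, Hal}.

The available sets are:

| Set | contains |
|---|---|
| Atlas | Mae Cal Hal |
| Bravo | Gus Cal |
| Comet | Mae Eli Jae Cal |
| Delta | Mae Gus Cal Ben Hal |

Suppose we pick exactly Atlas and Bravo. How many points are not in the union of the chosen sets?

3

Union of Atlas, Bravo = {Mae, Gus, Cal, Hal}.
Not covered: Eli, Jae, Ben — 3 points.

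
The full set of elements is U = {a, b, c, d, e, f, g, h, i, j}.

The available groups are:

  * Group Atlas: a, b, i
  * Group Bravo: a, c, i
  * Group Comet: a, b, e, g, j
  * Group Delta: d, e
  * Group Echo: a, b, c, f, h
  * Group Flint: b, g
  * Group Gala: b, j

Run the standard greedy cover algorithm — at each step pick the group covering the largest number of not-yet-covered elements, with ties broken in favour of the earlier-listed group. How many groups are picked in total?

4

Greedy: pick Comet (covers 5 new) → pick Echo (covers 3 new) → pick Atlas (covers 1 new) → pick Delta (covers 1 new). Total picks: 4.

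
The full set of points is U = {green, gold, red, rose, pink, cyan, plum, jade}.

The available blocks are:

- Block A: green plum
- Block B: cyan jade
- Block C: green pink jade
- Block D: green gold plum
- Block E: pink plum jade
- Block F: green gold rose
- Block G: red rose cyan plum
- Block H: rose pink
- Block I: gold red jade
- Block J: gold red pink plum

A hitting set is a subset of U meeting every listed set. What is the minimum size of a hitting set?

Take T = {rose, plum, jade}. Each listed block contains at least one of these, so T is a hitting set of size 3.
The blocks A, H, I are pairwise disjoint, so any hitting set needs a separate point for each — at least 3. Hence 3 is optimal.

3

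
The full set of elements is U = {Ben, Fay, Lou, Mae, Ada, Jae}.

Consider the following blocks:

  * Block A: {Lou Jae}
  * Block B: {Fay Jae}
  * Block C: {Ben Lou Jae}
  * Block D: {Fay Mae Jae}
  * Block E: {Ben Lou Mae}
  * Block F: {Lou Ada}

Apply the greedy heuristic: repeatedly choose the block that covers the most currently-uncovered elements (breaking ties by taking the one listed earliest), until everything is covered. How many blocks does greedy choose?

3

Greedy: pick C (covers 3 new) → pick D (covers 2 new) → pick F (covers 1 new). Total picks: 3.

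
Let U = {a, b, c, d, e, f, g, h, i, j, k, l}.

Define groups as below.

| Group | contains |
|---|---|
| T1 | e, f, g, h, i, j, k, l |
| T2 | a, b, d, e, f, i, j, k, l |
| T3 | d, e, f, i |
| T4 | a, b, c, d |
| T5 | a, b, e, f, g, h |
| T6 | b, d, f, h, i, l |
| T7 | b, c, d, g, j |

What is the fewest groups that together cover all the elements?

2

Take {T1, T4}. Their union is {a, b, c, d, e, f, g, h, i, j, k, l}, which is all 12 elements.
No single group has all 12 elements (the largest, T2, has 9), so 2 is optimal.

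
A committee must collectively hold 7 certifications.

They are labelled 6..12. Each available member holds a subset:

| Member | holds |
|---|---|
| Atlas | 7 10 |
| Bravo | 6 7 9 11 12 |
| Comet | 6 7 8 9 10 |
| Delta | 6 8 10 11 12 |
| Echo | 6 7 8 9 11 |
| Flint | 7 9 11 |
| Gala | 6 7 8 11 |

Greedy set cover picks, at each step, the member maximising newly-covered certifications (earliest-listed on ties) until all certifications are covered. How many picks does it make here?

Greedy: pick Bravo (covers 5 new) → pick Comet (covers 2 new). Total picks: 2.

2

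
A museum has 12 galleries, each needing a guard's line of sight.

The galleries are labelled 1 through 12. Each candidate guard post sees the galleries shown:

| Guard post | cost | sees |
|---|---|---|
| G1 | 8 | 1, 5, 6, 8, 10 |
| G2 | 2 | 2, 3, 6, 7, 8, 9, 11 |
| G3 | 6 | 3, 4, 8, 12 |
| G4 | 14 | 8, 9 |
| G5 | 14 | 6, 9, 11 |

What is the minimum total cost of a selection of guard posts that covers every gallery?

16

G1, G2, G3 together cover every gallery (G1 ∪ G2 ∪ G3 = {1, 2, 3, 4, 5, 6, 7, 8, 9, 10, 11, 12}); total cost 8 + 2 + 6 = 16.
No covering selection has total cost below 16.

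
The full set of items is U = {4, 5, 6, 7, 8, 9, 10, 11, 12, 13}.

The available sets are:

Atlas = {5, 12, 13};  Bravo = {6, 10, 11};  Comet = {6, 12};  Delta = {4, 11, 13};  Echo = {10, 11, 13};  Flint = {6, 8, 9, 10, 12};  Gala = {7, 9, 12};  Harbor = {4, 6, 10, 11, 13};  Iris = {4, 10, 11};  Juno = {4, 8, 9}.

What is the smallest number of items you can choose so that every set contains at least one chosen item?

H = {4, 11, 12} meets every set (each contains at least one member of H), and |H| = 3.
The sets Comet, Echo, Juno are pairwise disjoint, so any hitting set needs a separate item for each — at least 3. Hence 3 is optimal.

3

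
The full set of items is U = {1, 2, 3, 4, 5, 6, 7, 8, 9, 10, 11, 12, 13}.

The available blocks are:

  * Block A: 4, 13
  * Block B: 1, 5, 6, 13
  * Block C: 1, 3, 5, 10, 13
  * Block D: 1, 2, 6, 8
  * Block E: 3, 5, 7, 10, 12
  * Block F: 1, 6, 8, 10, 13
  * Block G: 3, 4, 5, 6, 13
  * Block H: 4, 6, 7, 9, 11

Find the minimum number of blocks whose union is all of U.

D and E and F and H together: D ∪ E ∪ F ∪ H = {1, 2, 3, 4, 5, 6, 7, 8, 9, 10, 11, 12, 13} — every item is covered.
No 3 of the 8 blocks cover everything (all 56 combinations miss at least one item), so 4 is optimal.

4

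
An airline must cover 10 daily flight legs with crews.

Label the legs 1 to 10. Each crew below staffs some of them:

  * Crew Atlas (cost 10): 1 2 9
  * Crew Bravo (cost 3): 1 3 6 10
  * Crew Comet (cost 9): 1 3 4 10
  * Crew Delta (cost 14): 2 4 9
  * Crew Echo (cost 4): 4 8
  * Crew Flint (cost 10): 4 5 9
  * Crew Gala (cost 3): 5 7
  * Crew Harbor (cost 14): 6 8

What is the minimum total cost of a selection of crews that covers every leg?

20

Atlas, Bravo, Echo, Gala together cover every leg (Atlas ∪ Bravo ∪ Echo ∪ Gala = {1, 2, 3, 4, 5, 6, 7, 8, 9, 10}); total cost 10 + 3 + 4 + 3 = 20.
No covering selection has total cost below 20.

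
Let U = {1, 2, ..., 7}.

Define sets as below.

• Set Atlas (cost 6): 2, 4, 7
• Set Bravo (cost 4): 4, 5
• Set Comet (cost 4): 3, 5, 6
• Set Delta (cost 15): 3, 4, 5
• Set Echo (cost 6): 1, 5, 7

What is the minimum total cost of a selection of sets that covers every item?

Atlas, Comet, Echo together cover every item (Atlas ∪ Comet ∪ Echo = {1, 2, 3, 4, 5, 6, 7}); total cost 6 + 4 + 6 = 16.
No covering selection has total cost below 16.

16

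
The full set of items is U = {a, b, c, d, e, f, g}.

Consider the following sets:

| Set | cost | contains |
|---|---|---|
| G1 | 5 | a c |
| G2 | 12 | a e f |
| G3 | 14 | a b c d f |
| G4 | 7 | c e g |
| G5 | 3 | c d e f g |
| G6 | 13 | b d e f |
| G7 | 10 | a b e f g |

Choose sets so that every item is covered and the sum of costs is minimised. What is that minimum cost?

G5, G7 together cover every item (G5 ∪ G7 = {a, b, c, d, e, f, g}); total cost 3 + 10 = 13.
The greedy pick G5, G1, G7 costs 18; no covering selection beats 13.

13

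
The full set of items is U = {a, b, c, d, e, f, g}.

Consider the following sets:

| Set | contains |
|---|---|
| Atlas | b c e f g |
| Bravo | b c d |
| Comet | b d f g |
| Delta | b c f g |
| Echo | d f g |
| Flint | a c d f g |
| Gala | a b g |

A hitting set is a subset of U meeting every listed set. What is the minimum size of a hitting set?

H = {d, g} meets every set (each contains at least one member of H), and |H| = 2.
No single item lies in every set, so at least 2 are needed and 2 is optimal.

2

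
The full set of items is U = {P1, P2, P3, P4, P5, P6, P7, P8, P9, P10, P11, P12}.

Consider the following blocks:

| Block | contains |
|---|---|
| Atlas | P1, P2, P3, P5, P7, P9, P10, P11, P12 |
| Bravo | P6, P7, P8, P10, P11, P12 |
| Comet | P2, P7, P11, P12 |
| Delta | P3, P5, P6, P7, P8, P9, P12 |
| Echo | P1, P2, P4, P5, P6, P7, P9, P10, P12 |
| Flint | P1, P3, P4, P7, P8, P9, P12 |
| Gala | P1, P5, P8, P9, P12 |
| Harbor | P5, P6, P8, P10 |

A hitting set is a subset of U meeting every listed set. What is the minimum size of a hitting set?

2

The 2 items {P2, P8} hit every block.
The blocks Comet, Harbor are pairwise disjoint, so any hitting set needs a separate item for each — at least 2. Hence 2 is optimal.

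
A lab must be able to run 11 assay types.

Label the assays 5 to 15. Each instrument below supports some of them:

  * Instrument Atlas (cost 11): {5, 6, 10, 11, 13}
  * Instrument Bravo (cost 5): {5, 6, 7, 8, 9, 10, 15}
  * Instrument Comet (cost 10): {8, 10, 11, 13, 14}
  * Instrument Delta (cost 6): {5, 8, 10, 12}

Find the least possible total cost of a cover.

Bravo, Comet, Delta together cover every assay (Bravo ∪ Comet ∪ Delta = {5, 6, 7, 8, 9, 10, 11, 12, 13, 14, 15}); total cost 5 + 10 + 6 = 21.
No covering selection has total cost below 21.

21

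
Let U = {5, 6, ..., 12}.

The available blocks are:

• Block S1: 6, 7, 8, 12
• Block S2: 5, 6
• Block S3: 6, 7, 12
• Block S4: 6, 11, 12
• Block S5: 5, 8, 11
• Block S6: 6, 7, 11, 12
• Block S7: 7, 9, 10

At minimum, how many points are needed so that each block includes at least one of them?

3

Take H = {6, 8, 9}. Each listed block contains at least one of these, so H is a hitting set of size 3.
No choice of 2 points meets every block, so 3 is the minimum.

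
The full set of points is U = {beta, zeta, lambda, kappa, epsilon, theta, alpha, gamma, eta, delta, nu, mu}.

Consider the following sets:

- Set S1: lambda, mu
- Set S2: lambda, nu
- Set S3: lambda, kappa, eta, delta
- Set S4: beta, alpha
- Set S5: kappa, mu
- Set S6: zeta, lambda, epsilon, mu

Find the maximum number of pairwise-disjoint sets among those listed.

S2, S4, S5 are pairwise disjoint (S2={lambda,nu}; S4={beta,alpha}; S5={kappa,mu}).
Every remaining set overlaps one of these, and no 4 of the listed sets are pairwise disjoint, so 3 is the maximum.

3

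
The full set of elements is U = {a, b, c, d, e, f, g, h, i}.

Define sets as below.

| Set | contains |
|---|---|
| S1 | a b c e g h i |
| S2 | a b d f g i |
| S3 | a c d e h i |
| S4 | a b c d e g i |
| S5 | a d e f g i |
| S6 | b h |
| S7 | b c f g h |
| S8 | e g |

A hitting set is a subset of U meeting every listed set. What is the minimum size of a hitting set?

2

The 2 elements {b, e} hit every set.
The sets S5, S6 are pairwise disjoint, so any hitting set needs a separate element for each — at least 2. Hence 2 is optimal.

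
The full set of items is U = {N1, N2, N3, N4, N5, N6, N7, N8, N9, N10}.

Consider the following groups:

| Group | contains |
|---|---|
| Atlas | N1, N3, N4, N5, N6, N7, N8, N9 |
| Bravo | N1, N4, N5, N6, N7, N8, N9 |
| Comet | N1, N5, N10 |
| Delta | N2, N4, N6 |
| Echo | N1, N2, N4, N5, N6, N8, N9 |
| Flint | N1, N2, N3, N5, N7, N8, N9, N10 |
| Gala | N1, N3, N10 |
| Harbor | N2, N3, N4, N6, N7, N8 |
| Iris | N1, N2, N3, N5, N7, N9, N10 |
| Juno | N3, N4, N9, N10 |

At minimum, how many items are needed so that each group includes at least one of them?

The 2 items {N1, N4} hit every group.
The groups Delta, Gala are pairwise disjoint, so any hitting set needs a separate item for each — at least 2. Hence 2 is optimal.

2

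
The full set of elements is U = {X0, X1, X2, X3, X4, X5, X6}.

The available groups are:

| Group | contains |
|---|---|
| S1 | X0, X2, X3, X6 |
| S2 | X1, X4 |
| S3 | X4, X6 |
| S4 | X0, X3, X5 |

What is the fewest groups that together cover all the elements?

Take {S1, S2, S4}. Their union is {X0, X1, X2, X3, X4, X5, X6}, which is all 7 elements.
Only S2 contains X1, so S2 is forced; the remaining 5 elements need at least 2 more groups (each remaining group adds at most 4) — so at least 3 groups are needed, and 3 is optimal.

3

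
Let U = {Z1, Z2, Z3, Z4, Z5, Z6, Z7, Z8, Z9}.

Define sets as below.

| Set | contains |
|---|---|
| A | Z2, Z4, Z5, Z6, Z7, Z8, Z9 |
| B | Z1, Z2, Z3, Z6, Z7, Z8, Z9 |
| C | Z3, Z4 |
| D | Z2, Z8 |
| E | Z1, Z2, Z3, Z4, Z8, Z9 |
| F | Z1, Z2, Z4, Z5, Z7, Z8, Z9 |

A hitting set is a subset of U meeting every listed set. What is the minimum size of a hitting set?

2

The 2 elements {Z2, Z4} hit every set.
The sets C, D are pairwise disjoint, so any hitting set needs a separate element for each — at least 2. Hence 2 is optimal.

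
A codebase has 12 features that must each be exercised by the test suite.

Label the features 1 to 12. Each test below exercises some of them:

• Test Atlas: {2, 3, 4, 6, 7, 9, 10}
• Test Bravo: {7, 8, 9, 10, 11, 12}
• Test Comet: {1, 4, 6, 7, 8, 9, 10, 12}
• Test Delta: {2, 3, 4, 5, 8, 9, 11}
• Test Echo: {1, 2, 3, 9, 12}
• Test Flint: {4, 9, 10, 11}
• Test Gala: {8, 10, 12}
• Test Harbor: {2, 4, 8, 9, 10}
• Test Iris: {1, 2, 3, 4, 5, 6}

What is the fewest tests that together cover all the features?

Take {Comet, Delta}. Their union is {1, 2, 3, 4, 5, 6, 7, 8, 9, 10, 11, 12}, which is all 12 features.
No single test has all 12 features (the largest, Comet, has 8), so 2 is optimal.

2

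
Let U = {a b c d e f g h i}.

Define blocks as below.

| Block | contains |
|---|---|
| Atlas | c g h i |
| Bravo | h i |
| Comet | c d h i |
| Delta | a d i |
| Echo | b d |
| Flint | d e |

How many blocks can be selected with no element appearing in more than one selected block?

2

Atlas, Flint are pairwise disjoint (Atlas={c,g,h,i}; Flint={d,e}).
Every remaining block overlaps one of these, and no 3 of the listed blocks are pairwise disjoint, so 2 is the maximum.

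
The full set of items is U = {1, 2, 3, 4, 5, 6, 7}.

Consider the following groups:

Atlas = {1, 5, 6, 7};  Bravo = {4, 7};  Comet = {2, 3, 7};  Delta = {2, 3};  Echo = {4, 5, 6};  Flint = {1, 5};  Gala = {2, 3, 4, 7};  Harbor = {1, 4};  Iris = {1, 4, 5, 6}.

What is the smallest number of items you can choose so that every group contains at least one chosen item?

The 3 items {3, 4, 5} hit every group.
The groups Bravo, Delta, Flint are pairwise disjoint, so any hitting set needs a separate item for each — at least 3. Hence 3 is optimal.

3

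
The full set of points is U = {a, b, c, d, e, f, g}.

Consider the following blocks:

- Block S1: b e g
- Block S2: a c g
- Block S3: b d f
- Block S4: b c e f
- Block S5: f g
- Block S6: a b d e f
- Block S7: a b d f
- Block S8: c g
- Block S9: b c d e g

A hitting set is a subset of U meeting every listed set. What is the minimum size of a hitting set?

2

The 2 points {f, g} hit every block.
The blocks S7, S8 are pairwise disjoint, so any hitting set needs a separate point for each — at least 2. Hence 2 is optimal.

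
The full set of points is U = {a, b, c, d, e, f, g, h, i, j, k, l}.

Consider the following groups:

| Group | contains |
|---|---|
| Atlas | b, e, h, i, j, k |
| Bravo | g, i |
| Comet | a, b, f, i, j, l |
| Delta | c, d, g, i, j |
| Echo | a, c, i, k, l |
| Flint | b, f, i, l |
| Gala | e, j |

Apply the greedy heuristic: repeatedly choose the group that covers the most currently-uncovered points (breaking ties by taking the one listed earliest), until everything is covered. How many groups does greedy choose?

3

Greedy: pick Atlas (covers 6 new) → pick Comet (covers 3 new) → pick Delta (covers 3 new). Total picks: 3.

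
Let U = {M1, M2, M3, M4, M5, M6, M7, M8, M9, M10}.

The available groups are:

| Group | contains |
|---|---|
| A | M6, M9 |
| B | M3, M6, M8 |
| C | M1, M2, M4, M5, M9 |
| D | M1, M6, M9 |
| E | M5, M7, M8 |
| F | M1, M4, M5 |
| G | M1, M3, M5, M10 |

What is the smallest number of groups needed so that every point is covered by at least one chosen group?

Take {C, D, E, G}. Their union is {M1, M2, M3, M4, M5, M6, M7, M8, M9, M10}, which is all 10 points.
No 3 of the 7 groups cover everything (all 35 combinations miss at least one point), so 4 is optimal.

4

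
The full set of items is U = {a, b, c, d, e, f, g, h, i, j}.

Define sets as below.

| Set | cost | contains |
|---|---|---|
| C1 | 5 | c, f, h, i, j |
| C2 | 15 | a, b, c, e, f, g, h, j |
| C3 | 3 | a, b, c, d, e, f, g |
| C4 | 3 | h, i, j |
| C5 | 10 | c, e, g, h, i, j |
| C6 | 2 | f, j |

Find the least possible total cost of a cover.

6

C3, C4 together cover every item (C3 ∪ C4 = {a, b, c, d, e, f, g, h, i, j}); total cost 3 + 3 = 6.
No covering selection has total cost below 6.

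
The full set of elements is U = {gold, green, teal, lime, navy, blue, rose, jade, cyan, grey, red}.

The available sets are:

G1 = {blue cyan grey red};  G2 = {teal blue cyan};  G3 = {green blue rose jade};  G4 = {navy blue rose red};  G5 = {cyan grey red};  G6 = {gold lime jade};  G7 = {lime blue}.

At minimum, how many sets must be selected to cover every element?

5

G2, G3, G4, G5, and G6 cover everything between them: the union {gold, green, teal, lime, navy, blue, rose, jade, cyan, grey, red} is all of U.
No 4 of the 7 sets cover everything (all 35 combinations miss at least one element), so 5 is optimal.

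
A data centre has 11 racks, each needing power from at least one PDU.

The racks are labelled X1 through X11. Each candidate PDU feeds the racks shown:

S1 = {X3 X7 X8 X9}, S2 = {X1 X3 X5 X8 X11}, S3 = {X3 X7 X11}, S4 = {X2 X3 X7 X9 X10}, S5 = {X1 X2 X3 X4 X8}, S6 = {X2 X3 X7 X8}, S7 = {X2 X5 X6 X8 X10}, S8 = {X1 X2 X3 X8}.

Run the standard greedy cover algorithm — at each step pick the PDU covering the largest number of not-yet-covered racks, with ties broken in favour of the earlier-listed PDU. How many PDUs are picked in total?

4

Greedy: pick S2 (covers 5 new) → pick S4 (covers 4 new) → pick S5 (covers 1 new) → pick S7 (covers 1 new). Total picks: 4.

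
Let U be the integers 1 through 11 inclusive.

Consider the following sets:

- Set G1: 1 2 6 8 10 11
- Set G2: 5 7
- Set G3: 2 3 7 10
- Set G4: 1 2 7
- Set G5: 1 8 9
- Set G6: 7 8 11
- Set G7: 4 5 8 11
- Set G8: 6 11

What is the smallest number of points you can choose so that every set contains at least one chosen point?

H = {6, 7, 8} meets every set (each contains at least one member of H), and |H| = 3.
The sets G2, G5, G8 are pairwise disjoint, so any hitting set needs a separate point for each — at least 3. Hence 3 is optimal.

3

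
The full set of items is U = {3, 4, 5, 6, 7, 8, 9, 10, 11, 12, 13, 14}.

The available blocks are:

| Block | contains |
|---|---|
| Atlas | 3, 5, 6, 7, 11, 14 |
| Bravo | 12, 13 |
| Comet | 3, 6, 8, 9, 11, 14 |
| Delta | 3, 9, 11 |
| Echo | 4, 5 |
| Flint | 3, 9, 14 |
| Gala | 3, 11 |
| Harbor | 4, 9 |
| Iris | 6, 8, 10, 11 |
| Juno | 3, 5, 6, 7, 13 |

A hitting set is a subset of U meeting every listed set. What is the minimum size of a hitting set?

The 4 items {3, 4, 8, 13} hit every block.
The blocks Bravo, Echo, Flint, Iris are pairwise disjoint, so any hitting set needs a separate item for each — at least 4. Hence 4 is optimal.

4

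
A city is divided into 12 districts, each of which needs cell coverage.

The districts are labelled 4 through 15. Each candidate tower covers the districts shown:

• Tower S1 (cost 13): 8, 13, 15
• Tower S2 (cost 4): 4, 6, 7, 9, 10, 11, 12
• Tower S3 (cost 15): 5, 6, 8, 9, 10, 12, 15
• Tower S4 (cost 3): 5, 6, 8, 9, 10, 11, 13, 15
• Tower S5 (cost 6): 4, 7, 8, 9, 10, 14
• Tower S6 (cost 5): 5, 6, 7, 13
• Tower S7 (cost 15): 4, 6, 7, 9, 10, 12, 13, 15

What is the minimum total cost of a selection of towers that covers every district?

S2, S4, S5 together cover every district (S2 ∪ S4 ∪ S5 = {4, 5, 6, 7, 8, 9, 10, 11, 12, 13, 14, 15}); total cost 4 + 3 + 6 = 13.
No covering selection has total cost below 13.

13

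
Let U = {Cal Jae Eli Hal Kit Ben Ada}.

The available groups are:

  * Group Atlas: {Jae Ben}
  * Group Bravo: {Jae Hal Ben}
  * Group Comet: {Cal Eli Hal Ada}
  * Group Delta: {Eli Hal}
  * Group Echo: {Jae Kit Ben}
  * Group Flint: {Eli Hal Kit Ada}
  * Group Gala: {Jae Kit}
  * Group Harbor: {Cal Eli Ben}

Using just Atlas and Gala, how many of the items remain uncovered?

4

Union of Atlas, Gala = {Jae, Kit, Ben}.
Not covered: Cal, Eli, Hal, Ada — 4 items.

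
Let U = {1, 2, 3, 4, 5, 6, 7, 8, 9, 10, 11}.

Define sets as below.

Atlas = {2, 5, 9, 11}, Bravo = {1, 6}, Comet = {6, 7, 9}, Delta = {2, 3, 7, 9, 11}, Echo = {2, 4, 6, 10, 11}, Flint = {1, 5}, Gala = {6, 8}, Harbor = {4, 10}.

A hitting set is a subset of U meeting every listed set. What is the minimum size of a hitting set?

4

H = {3, 5, 6, 10} meets every set (each contains at least one member of H), and |H| = 4.
The sets Delta, Flint, Gala, Harbor are pairwise disjoint, so any hitting set needs a separate element for each — at least 4. Hence 4 is optimal.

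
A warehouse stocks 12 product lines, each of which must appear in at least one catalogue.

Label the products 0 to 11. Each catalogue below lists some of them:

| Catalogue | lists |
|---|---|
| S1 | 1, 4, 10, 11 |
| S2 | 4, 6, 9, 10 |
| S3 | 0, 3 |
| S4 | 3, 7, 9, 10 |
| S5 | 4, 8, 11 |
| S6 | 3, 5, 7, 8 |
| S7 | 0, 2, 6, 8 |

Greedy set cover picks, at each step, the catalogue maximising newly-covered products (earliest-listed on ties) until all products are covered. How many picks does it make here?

Greedy: pick S1 (covers 4 new) → pick S6 (covers 4 new) → pick S7 (covers 3 new) → pick S2 (covers 1 new). Total picks: 4.

4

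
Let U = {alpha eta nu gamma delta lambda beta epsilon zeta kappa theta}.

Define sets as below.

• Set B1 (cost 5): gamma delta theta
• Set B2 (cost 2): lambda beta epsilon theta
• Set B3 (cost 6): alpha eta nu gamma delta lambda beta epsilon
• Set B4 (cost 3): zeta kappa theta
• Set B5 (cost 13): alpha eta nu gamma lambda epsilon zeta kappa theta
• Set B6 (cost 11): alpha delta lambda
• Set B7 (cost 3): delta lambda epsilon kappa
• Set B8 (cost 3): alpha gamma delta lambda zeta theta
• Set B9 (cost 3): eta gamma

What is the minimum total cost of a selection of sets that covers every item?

9

B3, B4 together cover every item (B3 ∪ B4 = {alpha, eta, nu, gamma, delta, lambda, beta, epsilon, zeta, kappa, theta}); total cost 6 + 3 = 9.
The greedy pick B2, B8, B3, B4 costs 14; no covering selection beats 9.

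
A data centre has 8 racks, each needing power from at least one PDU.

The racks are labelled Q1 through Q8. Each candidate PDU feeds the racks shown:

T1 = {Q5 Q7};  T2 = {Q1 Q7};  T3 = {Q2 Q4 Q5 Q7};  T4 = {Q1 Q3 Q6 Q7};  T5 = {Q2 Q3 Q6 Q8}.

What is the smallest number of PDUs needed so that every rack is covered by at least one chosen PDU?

3

T2 and T3 and T5 together: T2 ∪ T3 ∪ T5 = {Q1, Q2, Q3, Q4, Q5, Q6, Q7, Q8} — every rack is covered.
Only T3 contains Q4, so T3 is forced; the remaining 4 racks need at least 2 more PDUs (each remaining PDU adds at most 3) — so at least 3 PDUs are needed, and 3 is optimal.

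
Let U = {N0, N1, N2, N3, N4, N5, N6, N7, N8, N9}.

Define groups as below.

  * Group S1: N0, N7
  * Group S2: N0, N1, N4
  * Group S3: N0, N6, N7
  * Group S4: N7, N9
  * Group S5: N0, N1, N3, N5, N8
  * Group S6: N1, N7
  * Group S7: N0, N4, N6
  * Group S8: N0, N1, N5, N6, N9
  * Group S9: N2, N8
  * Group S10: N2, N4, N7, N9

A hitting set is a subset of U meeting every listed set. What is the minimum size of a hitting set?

The 3 items {N0, N2, N7} hit every group.
The groups S4, S7, S9 are pairwise disjoint, so any hitting set needs a separate item for each — at least 3. Hence 3 is optimal.

3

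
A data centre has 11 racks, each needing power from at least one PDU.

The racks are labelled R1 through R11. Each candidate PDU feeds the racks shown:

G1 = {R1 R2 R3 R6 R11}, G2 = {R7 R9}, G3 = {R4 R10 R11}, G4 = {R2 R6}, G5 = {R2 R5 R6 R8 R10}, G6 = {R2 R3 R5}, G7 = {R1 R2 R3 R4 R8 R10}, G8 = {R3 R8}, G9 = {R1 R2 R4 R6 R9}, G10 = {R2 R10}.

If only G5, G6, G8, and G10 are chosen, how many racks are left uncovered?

Union of G5, G6, G8, G10 = {R2, R3, R5, R6, R8, R10}.
Not covered: R1, R4, R7, R9, R11 — 5 racks.

5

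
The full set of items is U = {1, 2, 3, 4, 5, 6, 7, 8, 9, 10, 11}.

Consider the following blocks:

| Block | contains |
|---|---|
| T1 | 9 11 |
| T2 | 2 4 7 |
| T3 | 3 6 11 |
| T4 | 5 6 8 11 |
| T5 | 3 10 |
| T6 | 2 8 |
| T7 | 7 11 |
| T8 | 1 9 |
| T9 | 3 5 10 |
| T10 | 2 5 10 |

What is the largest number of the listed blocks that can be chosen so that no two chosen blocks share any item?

T2, T4, T5, T8 are pairwise disjoint (T2={2,4,7}; T4={5,6,8,11}; T5={3,10}; T8={1,9}).
Every remaining block overlaps one of these, and no 5 of the listed blocks are pairwise disjoint, so 4 is the maximum.

4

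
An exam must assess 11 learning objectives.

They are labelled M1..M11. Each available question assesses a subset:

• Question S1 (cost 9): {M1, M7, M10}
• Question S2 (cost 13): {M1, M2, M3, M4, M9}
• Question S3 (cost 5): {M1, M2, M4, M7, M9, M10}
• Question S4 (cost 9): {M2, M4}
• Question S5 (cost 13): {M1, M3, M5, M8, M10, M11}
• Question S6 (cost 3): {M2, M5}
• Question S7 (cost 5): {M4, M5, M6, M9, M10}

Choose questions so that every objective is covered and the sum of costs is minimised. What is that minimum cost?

23

S3, S5, S7 together cover every objective (S3 ∪ S5 ∪ S7 = {M1, M2, M3, M4, M5, M6, M7, M8, M9, M10, M11}); total cost 5 + 13 + 5 = 23.
No covering selection has total cost below 23.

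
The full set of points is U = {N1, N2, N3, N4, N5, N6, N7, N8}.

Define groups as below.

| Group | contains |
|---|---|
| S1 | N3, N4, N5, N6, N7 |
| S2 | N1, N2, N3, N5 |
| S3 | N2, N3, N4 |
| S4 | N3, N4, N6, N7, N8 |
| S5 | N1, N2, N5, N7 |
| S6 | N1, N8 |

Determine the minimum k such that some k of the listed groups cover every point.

2

S4 and S5 together: S4 ∪ S5 = {N1, N2, N3, N4, N5, N6, N7, N8} — every point is covered.
No single group has all 8 points (the largest, S1, has 5), so 2 is optimal.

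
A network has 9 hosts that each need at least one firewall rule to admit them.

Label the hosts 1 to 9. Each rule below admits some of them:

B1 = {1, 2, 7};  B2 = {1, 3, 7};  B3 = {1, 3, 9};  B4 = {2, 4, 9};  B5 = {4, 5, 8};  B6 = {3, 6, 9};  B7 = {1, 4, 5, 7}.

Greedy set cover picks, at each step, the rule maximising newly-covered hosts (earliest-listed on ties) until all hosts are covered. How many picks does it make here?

4

Greedy: pick B7 (covers 4 new) → pick B6 (covers 3 new) → pick B1 (covers 1 new) → pick B5 (covers 1 new). Total picks: 4.
(The true minimum cover uses only 3 rules, so greedy is not optimal here.)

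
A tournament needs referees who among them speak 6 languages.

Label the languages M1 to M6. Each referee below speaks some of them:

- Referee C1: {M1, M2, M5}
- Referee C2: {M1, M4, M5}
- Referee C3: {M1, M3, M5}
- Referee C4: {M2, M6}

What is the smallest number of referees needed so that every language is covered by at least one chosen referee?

Take {C2, C3, C4}. Their union is {M1, M2, M3, M4, M5, M6}, which is all 6 languages.
Only C3 contains M3, so C3 is forced; the remaining 3 languages need at least 2 more referees (each remaining referee adds at most 2) — so at least 3 referees are needed, and 3 is optimal.

3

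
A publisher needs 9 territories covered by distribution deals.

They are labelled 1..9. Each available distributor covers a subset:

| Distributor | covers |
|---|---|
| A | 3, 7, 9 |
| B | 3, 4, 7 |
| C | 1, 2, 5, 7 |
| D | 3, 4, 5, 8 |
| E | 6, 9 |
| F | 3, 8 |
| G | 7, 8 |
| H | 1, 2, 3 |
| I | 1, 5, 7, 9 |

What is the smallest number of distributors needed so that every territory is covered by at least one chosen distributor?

3

Take {C, D, E}. Their union is {1, 2, 3, 4, 5, 6, 7, 8, 9}, which is all 9 territories.
Each distributor has at most 4 territories, and 2·4 = 8 < 9 — so at least 3 distributors are needed, and 3 is optimal.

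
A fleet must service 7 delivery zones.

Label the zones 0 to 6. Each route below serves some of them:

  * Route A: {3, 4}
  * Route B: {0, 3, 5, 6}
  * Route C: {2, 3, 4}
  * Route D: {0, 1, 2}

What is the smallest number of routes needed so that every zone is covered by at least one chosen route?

3

A and B and D together: A ∪ B ∪ D = {0, 1, 2, 3, 4, 5, 6} — every zone is covered.
Only D contains 1, so D is forced; the remaining 4 zones need at least 2 more routes (each remaining route adds at most 3) — so at least 3 routes are needed, and 3 is optimal.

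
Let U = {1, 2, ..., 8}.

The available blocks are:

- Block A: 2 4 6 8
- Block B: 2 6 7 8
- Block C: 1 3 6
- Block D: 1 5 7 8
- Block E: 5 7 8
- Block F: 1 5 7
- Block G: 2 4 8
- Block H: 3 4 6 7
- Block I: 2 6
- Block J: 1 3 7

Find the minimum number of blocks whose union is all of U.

3

A and D and H together: A ∪ D ∪ H = {1, 2, 3, 4, 5, 6, 7, 8} — every item is covered.
No 2 of the 10 blocks cover everything (all 45 combinations miss at least one item), so 3 is optimal.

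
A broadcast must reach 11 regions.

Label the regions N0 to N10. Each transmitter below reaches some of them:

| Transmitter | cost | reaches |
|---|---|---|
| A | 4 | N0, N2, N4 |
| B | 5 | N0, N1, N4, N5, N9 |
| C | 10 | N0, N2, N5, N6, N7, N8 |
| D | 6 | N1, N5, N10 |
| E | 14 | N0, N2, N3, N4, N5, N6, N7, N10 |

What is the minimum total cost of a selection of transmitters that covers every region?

29

B, C, E together cover every region (B ∪ C ∪ E = {N0, N1, N2, N3, N4, N5, N6, N7, N8, N9, N10}); total cost 5 + 10 + 14 = 29.
The greedy pick B, C, D, E costs 35; no covering selection beats 29.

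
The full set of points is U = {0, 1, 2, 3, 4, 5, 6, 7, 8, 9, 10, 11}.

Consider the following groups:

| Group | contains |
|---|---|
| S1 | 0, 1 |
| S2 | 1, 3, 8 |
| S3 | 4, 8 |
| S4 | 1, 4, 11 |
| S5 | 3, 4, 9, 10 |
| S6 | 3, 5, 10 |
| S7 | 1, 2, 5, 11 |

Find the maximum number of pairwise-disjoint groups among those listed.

S1, S3, S6 are pairwise disjoint (S1={0,1}; S3={4,8}; S6={3,5,10}).
Every remaining group overlaps one of these, and no 4 of the listed groups are pairwise disjoint, so 3 is the maximum.

3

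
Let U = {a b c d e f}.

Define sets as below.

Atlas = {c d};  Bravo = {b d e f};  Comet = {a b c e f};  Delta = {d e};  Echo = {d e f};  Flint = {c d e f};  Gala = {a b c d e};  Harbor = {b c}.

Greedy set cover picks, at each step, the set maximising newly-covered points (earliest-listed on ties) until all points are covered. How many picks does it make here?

Greedy: pick Comet (covers 5 new) → pick Atlas (covers 1 new). Total picks: 2.

2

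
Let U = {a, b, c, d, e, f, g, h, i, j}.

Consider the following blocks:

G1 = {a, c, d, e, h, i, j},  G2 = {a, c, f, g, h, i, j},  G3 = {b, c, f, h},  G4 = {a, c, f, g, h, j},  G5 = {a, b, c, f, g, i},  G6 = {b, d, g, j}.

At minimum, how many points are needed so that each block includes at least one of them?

The 2 points {d, f} hit every block.
No single point lies in every block, so at least 2 are needed and 2 is optimal.

2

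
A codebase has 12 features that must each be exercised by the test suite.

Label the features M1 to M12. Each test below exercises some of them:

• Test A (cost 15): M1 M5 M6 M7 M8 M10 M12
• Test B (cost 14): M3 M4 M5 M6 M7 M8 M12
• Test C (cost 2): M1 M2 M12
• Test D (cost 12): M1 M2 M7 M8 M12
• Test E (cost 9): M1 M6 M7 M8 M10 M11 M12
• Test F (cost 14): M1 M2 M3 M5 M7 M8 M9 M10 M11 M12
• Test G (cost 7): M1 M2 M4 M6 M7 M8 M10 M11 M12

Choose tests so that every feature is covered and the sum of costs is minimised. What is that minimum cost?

21

F, G together cover every feature (F ∪ G = {M1, M2, M3, M4, M5, M6, M7, M8, M9, M10, M11, M12}); total cost 14 + 7 = 21.
The greedy pick C, G, F costs 23; no covering selection beats 21.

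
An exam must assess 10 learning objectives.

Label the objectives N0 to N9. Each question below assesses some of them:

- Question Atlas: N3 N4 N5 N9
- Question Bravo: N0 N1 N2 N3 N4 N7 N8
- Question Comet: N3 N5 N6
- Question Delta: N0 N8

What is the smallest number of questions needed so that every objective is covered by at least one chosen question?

3

Atlas and Bravo and Comet together: Atlas ∪ Bravo ∪ Comet = {N0, N1, N2, N3, N4, N5, N6, N7, N8, N9} — every objective is covered.
Only Bravo contains N1, so Bravo is forced; the remaining 3 objectives need at least 2 more questions (each remaining question adds at most 2) — so at least 3 questions are needed, and 3 is optimal.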